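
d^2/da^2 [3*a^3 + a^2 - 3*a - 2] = 18*a + 2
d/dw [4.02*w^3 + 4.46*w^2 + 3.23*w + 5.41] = 12.06*w^2 + 8.92*w + 3.23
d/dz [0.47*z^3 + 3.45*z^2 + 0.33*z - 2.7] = 1.41*z^2 + 6.9*z + 0.33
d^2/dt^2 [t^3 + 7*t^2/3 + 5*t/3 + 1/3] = 6*t + 14/3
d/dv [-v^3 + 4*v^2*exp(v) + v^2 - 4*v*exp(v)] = 4*v^2*exp(v) - 3*v^2 + 4*v*exp(v) + 2*v - 4*exp(v)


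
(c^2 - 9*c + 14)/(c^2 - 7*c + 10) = (c - 7)/(c - 5)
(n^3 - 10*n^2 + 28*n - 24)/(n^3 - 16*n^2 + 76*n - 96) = (n - 2)/(n - 8)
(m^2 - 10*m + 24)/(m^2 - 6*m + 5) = (m^2 - 10*m + 24)/(m^2 - 6*m + 5)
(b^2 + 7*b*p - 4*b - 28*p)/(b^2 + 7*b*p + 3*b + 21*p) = (b - 4)/(b + 3)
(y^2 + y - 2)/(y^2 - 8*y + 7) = (y + 2)/(y - 7)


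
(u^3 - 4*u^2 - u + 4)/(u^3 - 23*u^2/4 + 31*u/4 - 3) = 4*(u + 1)/(4*u - 3)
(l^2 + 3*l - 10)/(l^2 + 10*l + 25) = (l - 2)/(l + 5)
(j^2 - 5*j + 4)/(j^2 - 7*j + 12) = (j - 1)/(j - 3)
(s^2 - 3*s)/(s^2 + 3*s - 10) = s*(s - 3)/(s^2 + 3*s - 10)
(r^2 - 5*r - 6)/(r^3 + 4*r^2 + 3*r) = (r - 6)/(r*(r + 3))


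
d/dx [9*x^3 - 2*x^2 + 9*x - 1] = 27*x^2 - 4*x + 9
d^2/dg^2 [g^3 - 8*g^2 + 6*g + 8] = 6*g - 16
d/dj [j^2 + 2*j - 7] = 2*j + 2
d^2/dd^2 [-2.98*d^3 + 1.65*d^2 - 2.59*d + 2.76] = 3.3 - 17.88*d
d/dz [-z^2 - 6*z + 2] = -2*z - 6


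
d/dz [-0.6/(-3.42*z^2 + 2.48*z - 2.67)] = (1.488 - 4.104*z)/(3.42*z^2 - 2.48*z + 2.67)^2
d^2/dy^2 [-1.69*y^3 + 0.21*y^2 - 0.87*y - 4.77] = 0.42 - 10.14*y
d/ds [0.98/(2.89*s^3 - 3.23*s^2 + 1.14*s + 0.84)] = (-8.4966*s^2 + 6.3308*s - 1.1172)/(2.89*s^3 - 3.23*s^2 + 1.14*s + 0.84)^2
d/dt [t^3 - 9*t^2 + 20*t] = 3*t^2 - 18*t + 20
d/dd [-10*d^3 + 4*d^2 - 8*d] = -30*d^2 + 8*d - 8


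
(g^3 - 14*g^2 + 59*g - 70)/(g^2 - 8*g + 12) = (g^2 - 12*g + 35)/(g - 6)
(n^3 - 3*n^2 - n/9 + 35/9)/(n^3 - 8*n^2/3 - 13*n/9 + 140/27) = 3*(n + 1)/(3*n + 4)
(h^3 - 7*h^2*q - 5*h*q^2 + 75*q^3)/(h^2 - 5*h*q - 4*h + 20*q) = (h^2 - 2*h*q - 15*q^2)/(h - 4)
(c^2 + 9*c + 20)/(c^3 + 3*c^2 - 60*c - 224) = (c + 5)/(c^2 - c - 56)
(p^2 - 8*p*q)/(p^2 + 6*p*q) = (p - 8*q)/(p + 6*q)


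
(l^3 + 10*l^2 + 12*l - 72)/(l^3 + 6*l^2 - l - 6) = (l^2 + 4*l - 12)/(l^2 - 1)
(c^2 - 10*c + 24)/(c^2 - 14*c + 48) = (c - 4)/(c - 8)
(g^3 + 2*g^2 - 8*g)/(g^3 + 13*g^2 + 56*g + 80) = g*(g - 2)/(g^2 + 9*g + 20)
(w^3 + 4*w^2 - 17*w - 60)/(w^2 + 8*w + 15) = w - 4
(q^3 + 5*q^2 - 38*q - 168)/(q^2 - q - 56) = (q^2 - 2*q - 24)/(q - 8)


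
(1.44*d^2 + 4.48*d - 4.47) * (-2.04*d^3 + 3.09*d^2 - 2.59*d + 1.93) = -2.9376*d^5 - 4.6896*d^4 + 19.2324*d^3 - 22.6363*d^2 + 20.2237*d - 8.6271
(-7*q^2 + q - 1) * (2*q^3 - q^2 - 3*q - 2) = -14*q^5 + 9*q^4 + 18*q^3 + 12*q^2 + q + 2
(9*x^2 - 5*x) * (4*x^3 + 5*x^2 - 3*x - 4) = 36*x^5 + 25*x^4 - 52*x^3 - 21*x^2 + 20*x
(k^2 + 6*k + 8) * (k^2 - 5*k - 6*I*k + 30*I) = k^4 + k^3 - 6*I*k^3 - 22*k^2 - 6*I*k^2 - 40*k + 132*I*k + 240*I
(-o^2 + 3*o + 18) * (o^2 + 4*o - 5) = -o^4 - o^3 + 35*o^2 + 57*o - 90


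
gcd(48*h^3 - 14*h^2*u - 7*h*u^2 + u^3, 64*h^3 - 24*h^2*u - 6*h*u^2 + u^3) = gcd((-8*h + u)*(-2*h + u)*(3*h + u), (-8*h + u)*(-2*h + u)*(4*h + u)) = 16*h^2 - 10*h*u + u^2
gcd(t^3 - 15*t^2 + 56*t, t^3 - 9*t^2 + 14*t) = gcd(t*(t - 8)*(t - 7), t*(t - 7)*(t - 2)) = t^2 - 7*t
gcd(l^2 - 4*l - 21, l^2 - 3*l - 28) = l - 7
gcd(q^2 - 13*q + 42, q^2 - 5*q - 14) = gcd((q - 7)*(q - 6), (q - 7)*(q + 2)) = q - 7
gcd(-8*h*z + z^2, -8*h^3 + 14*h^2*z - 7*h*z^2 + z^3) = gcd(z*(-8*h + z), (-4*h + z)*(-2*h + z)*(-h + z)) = 1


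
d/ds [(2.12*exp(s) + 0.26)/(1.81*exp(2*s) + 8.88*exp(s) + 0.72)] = (-(2.12*exp(s) + 0.26)*(3.62*exp(s) + 8.88) + 3.8372*exp(2*s) + 18.8256*exp(s) + 1.5264)*exp(s)/(1.81*exp(2*s) + 8.88*exp(s) + 0.72)^2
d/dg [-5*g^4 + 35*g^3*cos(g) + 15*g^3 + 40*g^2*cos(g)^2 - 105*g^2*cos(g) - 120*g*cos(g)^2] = -35*g^3*sin(g) - 20*g^3 - 40*g^2*sin(2*g) + 105*sqrt(2)*g^2*sin(g + pi/4) + 45*g^2 + 120*g*sin(2*g) - 210*g*cos(g) + 40*g*cos(2*g) + 40*g - 60*cos(2*g) - 60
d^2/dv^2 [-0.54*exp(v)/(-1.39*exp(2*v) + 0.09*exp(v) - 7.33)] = (1.043334*exp(4*v) + 0.067554*exp(3*v) - 33.011388*exp(2*v) + 0.356238*exp(v) + 29.013606)*exp(v)/(2.685619*exp(6*v) - 0.521667*exp(5*v) + 42.520656*exp(4*v) - 5.502627*exp(3*v) + 224.227632*exp(2*v) - 14.506803*exp(v) + 393.832837)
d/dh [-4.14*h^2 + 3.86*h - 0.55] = 3.86 - 8.28*h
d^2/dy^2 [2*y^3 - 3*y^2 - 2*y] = 12*y - 6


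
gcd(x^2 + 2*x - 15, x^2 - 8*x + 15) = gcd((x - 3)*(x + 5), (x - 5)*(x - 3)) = x - 3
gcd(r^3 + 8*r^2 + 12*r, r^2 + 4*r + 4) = r + 2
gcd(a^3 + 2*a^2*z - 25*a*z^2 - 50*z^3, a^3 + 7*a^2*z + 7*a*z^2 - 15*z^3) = a + 5*z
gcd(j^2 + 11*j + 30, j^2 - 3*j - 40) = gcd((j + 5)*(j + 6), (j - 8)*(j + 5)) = j + 5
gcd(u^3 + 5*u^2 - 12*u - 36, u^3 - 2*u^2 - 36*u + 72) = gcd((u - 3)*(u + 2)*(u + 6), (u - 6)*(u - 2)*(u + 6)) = u + 6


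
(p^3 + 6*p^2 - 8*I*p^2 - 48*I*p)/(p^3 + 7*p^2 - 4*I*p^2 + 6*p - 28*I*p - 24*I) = p*(p - 8*I)/(p^2 + p*(1 - 4*I) - 4*I)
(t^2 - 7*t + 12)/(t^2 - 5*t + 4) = (t - 3)/(t - 1)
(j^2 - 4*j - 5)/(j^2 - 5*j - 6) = (j - 5)/(j - 6)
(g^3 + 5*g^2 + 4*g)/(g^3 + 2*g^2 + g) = (g + 4)/(g + 1)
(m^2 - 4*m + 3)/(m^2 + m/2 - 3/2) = 2*(m - 3)/(2*m + 3)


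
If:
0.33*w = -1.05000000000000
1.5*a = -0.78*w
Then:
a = 1.65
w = -3.18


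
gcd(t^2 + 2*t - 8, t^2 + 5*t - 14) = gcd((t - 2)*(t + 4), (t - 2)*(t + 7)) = t - 2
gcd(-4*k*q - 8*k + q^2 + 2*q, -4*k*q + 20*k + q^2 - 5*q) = -4*k + q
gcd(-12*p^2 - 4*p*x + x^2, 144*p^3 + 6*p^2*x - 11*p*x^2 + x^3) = -6*p + x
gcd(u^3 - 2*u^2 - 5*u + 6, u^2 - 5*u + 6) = u - 3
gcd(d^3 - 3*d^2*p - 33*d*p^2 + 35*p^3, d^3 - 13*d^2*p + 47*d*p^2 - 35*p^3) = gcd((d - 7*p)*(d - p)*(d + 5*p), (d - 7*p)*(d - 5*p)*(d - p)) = d^2 - 8*d*p + 7*p^2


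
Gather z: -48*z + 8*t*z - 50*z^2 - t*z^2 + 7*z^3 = 7*z^3 + z^2*(-t - 50) + z*(8*t - 48)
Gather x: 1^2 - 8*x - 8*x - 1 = -16*x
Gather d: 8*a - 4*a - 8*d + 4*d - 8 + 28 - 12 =4*a - 4*d + 8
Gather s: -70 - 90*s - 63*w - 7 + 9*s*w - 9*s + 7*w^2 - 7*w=s*(9*w - 99) + 7*w^2 - 70*w - 77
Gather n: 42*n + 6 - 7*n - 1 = 35*n + 5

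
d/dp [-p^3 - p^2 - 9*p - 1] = -3*p^2 - 2*p - 9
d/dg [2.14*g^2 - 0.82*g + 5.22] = 4.28*g - 0.82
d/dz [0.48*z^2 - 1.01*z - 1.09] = 0.96*z - 1.01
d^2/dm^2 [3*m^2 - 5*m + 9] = 6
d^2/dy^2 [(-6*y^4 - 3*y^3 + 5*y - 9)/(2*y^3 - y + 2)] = 2*(-12*y^6 + 114*y^5 - 162*y^4 + 103*y^3 - 192*y^2 + 72*y + 1)/(8*y^9 - 12*y^7 + 24*y^6 + 6*y^5 - 24*y^4 + 23*y^3 + 6*y^2 - 12*y + 8)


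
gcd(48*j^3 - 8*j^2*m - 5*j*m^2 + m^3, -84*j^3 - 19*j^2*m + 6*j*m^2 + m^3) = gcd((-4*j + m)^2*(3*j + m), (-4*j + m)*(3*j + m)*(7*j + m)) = 12*j^2 + j*m - m^2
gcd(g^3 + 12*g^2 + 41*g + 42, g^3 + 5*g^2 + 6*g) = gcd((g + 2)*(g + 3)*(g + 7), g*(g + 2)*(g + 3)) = g^2 + 5*g + 6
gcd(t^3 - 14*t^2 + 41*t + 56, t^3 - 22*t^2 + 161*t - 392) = t^2 - 15*t + 56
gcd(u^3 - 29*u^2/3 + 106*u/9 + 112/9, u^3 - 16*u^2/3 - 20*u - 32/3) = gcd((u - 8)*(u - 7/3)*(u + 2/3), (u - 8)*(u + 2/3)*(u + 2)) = u^2 - 22*u/3 - 16/3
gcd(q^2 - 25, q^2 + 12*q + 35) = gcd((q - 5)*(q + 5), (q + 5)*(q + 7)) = q + 5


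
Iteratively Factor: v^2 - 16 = (v - 4)*(v + 4)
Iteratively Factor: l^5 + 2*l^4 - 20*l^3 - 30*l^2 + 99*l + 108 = (l - 3)*(l^4 + 5*l^3 - 5*l^2 - 45*l - 36) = (l - 3)*(l + 1)*(l^3 + 4*l^2 - 9*l - 36) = (l - 3)*(l + 1)*(l + 3)*(l^2 + l - 12) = (l - 3)^2*(l + 1)*(l + 3)*(l + 4)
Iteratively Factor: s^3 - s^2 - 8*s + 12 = (s - 2)*(s^2 + s - 6) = (s - 2)^2*(s + 3)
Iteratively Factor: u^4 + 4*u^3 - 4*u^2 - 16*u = (u + 2)*(u^3 + 2*u^2 - 8*u) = (u + 2)*(u + 4)*(u^2 - 2*u) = (u - 2)*(u + 2)*(u + 4)*(u)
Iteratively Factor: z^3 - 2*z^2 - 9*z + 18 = (z + 3)*(z^2 - 5*z + 6) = (z - 2)*(z + 3)*(z - 3)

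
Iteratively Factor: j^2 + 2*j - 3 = (j - 1)*(j + 3)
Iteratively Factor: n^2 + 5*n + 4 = (n + 4)*(n + 1)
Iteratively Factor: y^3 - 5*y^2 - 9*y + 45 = (y - 3)*(y^2 - 2*y - 15) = (y - 3)*(y + 3)*(y - 5)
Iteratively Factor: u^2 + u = (u)*(u + 1)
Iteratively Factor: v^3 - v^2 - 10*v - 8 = (v - 4)*(v^2 + 3*v + 2) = (v - 4)*(v + 1)*(v + 2)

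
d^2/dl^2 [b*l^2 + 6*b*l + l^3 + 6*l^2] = 2*b + 6*l + 12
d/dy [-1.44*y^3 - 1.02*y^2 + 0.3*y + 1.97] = -4.32*y^2 - 2.04*y + 0.3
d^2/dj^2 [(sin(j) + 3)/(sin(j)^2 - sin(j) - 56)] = (sin(j)^5 + 13*sin(j)^4 + 325*sin(j)^3 + 601*sin(j)^2 + 2650*sin(j) - 230)/(sin(j) + cos(j)^2 + 55)^3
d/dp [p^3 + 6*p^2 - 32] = 3*p*(p + 4)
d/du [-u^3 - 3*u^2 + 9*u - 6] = -3*u^2 - 6*u + 9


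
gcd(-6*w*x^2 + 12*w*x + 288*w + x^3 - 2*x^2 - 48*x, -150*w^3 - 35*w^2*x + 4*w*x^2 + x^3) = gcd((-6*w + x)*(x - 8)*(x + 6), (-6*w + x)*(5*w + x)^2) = -6*w + x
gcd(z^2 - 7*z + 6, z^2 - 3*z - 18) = z - 6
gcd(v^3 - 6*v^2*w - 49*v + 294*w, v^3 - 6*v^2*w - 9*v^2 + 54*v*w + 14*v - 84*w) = v^2 - 6*v*w - 7*v + 42*w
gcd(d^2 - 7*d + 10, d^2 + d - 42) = 1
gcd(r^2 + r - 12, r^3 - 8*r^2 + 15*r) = r - 3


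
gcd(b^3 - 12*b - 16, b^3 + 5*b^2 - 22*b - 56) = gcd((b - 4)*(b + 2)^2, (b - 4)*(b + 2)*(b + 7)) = b^2 - 2*b - 8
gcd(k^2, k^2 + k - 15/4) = 1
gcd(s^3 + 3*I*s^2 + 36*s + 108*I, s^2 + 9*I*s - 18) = s^2 + 9*I*s - 18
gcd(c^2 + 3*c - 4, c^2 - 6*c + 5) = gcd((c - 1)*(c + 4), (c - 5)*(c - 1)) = c - 1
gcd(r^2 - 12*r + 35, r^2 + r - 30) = r - 5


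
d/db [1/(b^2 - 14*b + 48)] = 2*(7 - b)/(b^2 - 14*b + 48)^2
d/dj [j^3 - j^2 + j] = 3*j^2 - 2*j + 1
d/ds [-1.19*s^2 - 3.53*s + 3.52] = -2.38*s - 3.53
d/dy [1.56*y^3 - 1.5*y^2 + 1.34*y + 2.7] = 4.68*y^2 - 3.0*y + 1.34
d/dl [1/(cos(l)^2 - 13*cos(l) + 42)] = (2*cos(l) - 13)*sin(l)/(cos(l)^2 - 13*cos(l) + 42)^2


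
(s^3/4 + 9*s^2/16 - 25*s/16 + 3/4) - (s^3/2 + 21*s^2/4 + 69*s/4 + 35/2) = -s^3/4 - 75*s^2/16 - 301*s/16 - 67/4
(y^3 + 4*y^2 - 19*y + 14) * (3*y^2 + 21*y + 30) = 3*y^5 + 33*y^4 + 57*y^3 - 237*y^2 - 276*y + 420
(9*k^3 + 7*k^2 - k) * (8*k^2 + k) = 72*k^5 + 65*k^4 - k^3 - k^2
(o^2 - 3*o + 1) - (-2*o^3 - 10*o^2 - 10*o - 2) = 2*o^3 + 11*o^2 + 7*o + 3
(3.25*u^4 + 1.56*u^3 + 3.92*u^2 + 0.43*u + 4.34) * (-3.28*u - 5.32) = -10.66*u^5 - 22.4068*u^4 - 21.1568*u^3 - 22.2648*u^2 - 16.5228*u - 23.0888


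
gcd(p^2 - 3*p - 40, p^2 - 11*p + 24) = p - 8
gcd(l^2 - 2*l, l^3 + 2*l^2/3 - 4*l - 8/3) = l - 2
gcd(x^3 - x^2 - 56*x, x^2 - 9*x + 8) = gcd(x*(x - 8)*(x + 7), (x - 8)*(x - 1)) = x - 8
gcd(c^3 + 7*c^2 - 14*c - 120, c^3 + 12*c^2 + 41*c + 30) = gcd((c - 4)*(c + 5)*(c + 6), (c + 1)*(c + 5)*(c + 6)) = c^2 + 11*c + 30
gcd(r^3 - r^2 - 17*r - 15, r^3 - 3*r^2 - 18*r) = r + 3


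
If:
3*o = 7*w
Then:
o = 7*w/3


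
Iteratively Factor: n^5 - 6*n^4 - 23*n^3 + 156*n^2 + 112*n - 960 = (n - 4)*(n^4 - 2*n^3 - 31*n^2 + 32*n + 240) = (n - 4)*(n + 4)*(n^3 - 6*n^2 - 7*n + 60) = (n - 4)^2*(n + 4)*(n^2 - 2*n - 15) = (n - 5)*(n - 4)^2*(n + 4)*(n + 3)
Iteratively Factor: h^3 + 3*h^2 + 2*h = (h + 2)*(h^2 + h) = (h + 1)*(h + 2)*(h)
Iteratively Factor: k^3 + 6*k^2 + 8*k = (k + 4)*(k^2 + 2*k) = (k + 2)*(k + 4)*(k)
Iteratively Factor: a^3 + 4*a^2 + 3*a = (a)*(a^2 + 4*a + 3) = a*(a + 1)*(a + 3)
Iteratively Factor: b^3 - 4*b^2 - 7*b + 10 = (b + 2)*(b^2 - 6*b + 5) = (b - 5)*(b + 2)*(b - 1)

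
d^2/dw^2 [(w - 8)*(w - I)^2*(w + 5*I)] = 12*w^2 + w*(-48 + 18*I) + 18 - 48*I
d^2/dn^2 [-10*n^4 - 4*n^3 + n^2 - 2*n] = -120*n^2 - 24*n + 2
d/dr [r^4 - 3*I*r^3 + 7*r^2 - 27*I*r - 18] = 4*r^3 - 9*I*r^2 + 14*r - 27*I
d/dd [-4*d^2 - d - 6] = -8*d - 1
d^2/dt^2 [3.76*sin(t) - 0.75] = -3.76*sin(t)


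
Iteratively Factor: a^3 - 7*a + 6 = (a - 1)*(a^2 + a - 6) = (a - 1)*(a + 3)*(a - 2)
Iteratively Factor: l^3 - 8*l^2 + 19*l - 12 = (l - 1)*(l^2 - 7*l + 12) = (l - 3)*(l - 1)*(l - 4)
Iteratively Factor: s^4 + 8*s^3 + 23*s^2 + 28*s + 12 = (s + 1)*(s^3 + 7*s^2 + 16*s + 12) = (s + 1)*(s + 2)*(s^2 + 5*s + 6) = (s + 1)*(s + 2)*(s + 3)*(s + 2)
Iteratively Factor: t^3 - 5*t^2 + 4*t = (t)*(t^2 - 5*t + 4) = t*(t - 4)*(t - 1)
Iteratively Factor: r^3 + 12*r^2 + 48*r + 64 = (r + 4)*(r^2 + 8*r + 16) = (r + 4)^2*(r + 4)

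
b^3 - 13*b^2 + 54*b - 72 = (b - 6)*(b - 4)*(b - 3)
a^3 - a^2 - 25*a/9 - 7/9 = (a - 7/3)*(a + 1/3)*(a + 1)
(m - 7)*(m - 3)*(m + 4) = m^3 - 6*m^2 - 19*m + 84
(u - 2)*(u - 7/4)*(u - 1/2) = u^3 - 17*u^2/4 + 43*u/8 - 7/4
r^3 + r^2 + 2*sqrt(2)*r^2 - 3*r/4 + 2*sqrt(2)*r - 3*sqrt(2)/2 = (r - 1/2)*(r + 3/2)*(r + 2*sqrt(2))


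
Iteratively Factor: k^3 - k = (k + 1)*(k^2 - k) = (k - 1)*(k + 1)*(k)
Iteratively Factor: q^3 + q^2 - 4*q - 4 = (q + 1)*(q^2 - 4) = (q + 1)*(q + 2)*(q - 2)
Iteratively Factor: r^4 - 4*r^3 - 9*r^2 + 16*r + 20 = (r - 2)*(r^3 - 2*r^2 - 13*r - 10) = (r - 2)*(r + 2)*(r^2 - 4*r - 5) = (r - 2)*(r + 1)*(r + 2)*(r - 5)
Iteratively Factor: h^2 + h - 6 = (h + 3)*(h - 2)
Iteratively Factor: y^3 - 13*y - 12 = (y - 4)*(y^2 + 4*y + 3) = (y - 4)*(y + 3)*(y + 1)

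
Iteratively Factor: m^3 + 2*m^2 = (m)*(m^2 + 2*m) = m*(m + 2)*(m)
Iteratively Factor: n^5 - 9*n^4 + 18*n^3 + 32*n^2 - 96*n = (n)*(n^4 - 9*n^3 + 18*n^2 + 32*n - 96) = n*(n - 4)*(n^3 - 5*n^2 - 2*n + 24) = n*(n - 4)*(n + 2)*(n^2 - 7*n + 12) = n*(n - 4)^2*(n + 2)*(n - 3)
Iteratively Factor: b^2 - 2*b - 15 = (b + 3)*(b - 5)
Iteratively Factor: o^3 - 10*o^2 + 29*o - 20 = (o - 5)*(o^2 - 5*o + 4) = (o - 5)*(o - 4)*(o - 1)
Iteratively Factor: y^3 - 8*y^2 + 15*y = (y - 3)*(y^2 - 5*y) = (y - 5)*(y - 3)*(y)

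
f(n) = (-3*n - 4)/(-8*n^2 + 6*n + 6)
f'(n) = (-3*n - 4)*(16*n - 6)/(-8*n^2 + 6*n + 6)^2 - 3/(-8*n^2 + 6*n + 6) = (-12*n^2 - 32*n + 3)/(2*(16*n^4 - 24*n^3 - 15*n^2 + 18*n + 9))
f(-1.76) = -0.04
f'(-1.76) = 0.05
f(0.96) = -1.57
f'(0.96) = -4.03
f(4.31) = 0.15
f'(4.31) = -0.05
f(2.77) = 0.32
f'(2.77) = -0.24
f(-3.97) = -0.05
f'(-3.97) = -0.01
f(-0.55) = -8.39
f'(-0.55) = 432.91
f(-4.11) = -0.05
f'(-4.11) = -0.01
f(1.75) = 1.16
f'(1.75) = -2.80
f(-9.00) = -0.03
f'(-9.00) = 0.00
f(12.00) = 0.04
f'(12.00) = 0.00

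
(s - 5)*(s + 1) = s^2 - 4*s - 5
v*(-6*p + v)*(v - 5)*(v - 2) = -6*p*v^3 + 42*p*v^2 - 60*p*v + v^4 - 7*v^3 + 10*v^2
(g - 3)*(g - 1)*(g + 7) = g^3 + 3*g^2 - 25*g + 21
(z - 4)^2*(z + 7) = z^3 - z^2 - 40*z + 112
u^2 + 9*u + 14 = (u + 2)*(u + 7)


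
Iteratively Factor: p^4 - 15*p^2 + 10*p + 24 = (p - 3)*(p^3 + 3*p^2 - 6*p - 8) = (p - 3)*(p + 1)*(p^2 + 2*p - 8) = (p - 3)*(p + 1)*(p + 4)*(p - 2)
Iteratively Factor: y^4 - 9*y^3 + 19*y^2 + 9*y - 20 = (y - 5)*(y^3 - 4*y^2 - y + 4) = (y - 5)*(y + 1)*(y^2 - 5*y + 4) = (y - 5)*(y - 1)*(y + 1)*(y - 4)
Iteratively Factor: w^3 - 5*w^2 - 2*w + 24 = (w - 4)*(w^2 - w - 6) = (w - 4)*(w - 3)*(w + 2)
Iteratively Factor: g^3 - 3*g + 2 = (g - 1)*(g^2 + g - 2) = (g - 1)*(g + 2)*(g - 1)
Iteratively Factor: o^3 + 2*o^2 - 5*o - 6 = (o + 1)*(o^2 + o - 6) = (o + 1)*(o + 3)*(o - 2)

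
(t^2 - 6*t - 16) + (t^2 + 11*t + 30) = 2*t^2 + 5*t + 14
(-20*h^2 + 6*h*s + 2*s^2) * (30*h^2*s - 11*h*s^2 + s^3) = -600*h^4*s + 400*h^3*s^2 - 26*h^2*s^3 - 16*h*s^4 + 2*s^5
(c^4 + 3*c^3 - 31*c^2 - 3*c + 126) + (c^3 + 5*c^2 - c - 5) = c^4 + 4*c^3 - 26*c^2 - 4*c + 121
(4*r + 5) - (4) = 4*r + 1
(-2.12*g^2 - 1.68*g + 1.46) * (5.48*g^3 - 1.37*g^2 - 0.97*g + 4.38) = -11.6176*g^5 - 6.302*g^4 + 12.3588*g^3 - 9.6562*g^2 - 8.7746*g + 6.3948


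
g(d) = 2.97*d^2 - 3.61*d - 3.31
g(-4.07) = 60.58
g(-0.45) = -1.08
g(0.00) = -3.31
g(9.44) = 227.28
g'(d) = 5.94*d - 3.61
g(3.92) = 28.18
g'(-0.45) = -6.28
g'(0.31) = -1.77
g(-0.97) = 2.99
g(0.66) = -4.40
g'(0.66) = 0.31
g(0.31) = -4.14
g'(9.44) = 52.46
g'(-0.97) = -9.37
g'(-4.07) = -27.79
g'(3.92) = 19.67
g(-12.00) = 467.69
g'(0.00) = -3.61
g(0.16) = -3.81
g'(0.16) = -2.66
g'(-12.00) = -74.89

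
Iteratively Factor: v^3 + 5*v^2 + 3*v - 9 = (v + 3)*(v^2 + 2*v - 3) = (v + 3)^2*(v - 1)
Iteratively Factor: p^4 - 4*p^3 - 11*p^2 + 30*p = (p - 2)*(p^3 - 2*p^2 - 15*p) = (p - 5)*(p - 2)*(p^2 + 3*p) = (p - 5)*(p - 2)*(p + 3)*(p)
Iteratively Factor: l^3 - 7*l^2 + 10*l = (l - 5)*(l^2 - 2*l) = l*(l - 5)*(l - 2)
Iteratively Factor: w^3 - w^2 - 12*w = (w - 4)*(w^2 + 3*w) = w*(w - 4)*(w + 3)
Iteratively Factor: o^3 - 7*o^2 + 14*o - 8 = (o - 4)*(o^2 - 3*o + 2) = (o - 4)*(o - 1)*(o - 2)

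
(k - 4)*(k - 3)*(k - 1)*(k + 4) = k^4 - 4*k^3 - 13*k^2 + 64*k - 48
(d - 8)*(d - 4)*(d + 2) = d^3 - 10*d^2 + 8*d + 64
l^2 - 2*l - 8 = (l - 4)*(l + 2)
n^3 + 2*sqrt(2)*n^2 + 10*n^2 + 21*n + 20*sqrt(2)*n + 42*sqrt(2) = (n + 3)*(n + 7)*(n + 2*sqrt(2))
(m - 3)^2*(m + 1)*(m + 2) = m^4 - 3*m^3 - 7*m^2 + 15*m + 18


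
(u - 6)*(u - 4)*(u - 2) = u^3 - 12*u^2 + 44*u - 48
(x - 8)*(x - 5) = x^2 - 13*x + 40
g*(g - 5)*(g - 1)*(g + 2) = g^4 - 4*g^3 - 7*g^2 + 10*g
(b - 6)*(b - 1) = b^2 - 7*b + 6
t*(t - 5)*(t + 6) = t^3 + t^2 - 30*t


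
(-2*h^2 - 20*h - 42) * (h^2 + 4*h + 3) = -2*h^4 - 28*h^3 - 128*h^2 - 228*h - 126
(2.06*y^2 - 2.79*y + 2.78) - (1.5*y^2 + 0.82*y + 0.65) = 0.56*y^2 - 3.61*y + 2.13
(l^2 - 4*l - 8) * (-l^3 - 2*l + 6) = -l^5 + 4*l^4 + 6*l^3 + 14*l^2 - 8*l - 48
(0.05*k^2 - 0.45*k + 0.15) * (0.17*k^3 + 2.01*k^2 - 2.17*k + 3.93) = 0.0085*k^5 + 0.024*k^4 - 0.9875*k^3 + 1.4745*k^2 - 2.094*k + 0.5895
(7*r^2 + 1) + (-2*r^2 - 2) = 5*r^2 - 1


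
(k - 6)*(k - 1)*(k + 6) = k^3 - k^2 - 36*k + 36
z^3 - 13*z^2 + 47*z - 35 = (z - 7)*(z - 5)*(z - 1)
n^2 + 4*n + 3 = (n + 1)*(n + 3)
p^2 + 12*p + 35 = (p + 5)*(p + 7)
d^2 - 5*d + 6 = (d - 3)*(d - 2)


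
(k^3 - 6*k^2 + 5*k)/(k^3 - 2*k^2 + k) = (k - 5)/(k - 1)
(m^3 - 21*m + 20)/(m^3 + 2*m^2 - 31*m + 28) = (m + 5)/(m + 7)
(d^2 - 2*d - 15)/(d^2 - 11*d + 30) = (d + 3)/(d - 6)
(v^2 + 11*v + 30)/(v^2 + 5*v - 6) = (v + 5)/(v - 1)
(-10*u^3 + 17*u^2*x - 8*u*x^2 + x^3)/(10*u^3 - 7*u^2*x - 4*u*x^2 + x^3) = (-2*u + x)/(2*u + x)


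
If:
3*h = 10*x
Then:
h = 10*x/3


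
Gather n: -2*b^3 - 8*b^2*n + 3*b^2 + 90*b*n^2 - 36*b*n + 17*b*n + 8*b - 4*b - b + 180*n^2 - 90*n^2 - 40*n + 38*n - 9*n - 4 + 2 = -2*b^3 + 3*b^2 + 3*b + n^2*(90*b + 90) + n*(-8*b^2 - 19*b - 11) - 2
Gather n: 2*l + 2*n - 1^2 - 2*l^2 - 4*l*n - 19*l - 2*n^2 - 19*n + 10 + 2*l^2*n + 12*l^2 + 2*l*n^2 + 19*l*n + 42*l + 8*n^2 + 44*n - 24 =10*l^2 + 25*l + n^2*(2*l + 6) + n*(2*l^2 + 15*l + 27) - 15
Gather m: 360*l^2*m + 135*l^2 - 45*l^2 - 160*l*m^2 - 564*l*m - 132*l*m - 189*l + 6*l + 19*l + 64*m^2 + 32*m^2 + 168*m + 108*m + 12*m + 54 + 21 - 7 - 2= 90*l^2 - 164*l + m^2*(96 - 160*l) + m*(360*l^2 - 696*l + 288) + 66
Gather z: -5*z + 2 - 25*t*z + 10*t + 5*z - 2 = -25*t*z + 10*t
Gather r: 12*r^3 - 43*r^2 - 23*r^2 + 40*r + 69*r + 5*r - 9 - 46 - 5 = 12*r^3 - 66*r^2 + 114*r - 60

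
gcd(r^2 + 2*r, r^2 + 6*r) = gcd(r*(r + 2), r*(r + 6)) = r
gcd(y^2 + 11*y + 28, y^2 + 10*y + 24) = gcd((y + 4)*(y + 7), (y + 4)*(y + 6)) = y + 4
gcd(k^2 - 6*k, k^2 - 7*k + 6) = k - 6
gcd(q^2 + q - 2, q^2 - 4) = q + 2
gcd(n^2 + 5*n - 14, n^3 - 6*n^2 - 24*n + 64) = n - 2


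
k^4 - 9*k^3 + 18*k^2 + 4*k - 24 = (k - 6)*(k - 2)^2*(k + 1)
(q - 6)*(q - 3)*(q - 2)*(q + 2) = q^4 - 9*q^3 + 14*q^2 + 36*q - 72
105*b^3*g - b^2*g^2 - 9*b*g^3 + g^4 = g*(-7*b + g)*(-5*b + g)*(3*b + g)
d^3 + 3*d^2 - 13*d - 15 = (d - 3)*(d + 1)*(d + 5)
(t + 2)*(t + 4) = t^2 + 6*t + 8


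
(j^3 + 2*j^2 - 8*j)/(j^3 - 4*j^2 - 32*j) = (j - 2)/(j - 8)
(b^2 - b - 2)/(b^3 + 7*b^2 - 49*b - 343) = (b^2 - b - 2)/(b^3 + 7*b^2 - 49*b - 343)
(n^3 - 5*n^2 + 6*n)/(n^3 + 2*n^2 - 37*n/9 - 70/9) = 9*n*(n - 3)/(9*n^2 + 36*n + 35)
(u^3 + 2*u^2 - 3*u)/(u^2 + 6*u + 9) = u*(u - 1)/(u + 3)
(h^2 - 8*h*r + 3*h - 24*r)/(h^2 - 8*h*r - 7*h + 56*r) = (h + 3)/(h - 7)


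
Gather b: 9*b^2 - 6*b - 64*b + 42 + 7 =9*b^2 - 70*b + 49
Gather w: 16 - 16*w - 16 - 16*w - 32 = -32*w - 32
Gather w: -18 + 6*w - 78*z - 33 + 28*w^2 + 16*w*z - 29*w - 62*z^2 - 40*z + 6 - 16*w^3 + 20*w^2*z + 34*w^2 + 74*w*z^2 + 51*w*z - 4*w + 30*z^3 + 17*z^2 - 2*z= -16*w^3 + w^2*(20*z + 62) + w*(74*z^2 + 67*z - 27) + 30*z^3 - 45*z^2 - 120*z - 45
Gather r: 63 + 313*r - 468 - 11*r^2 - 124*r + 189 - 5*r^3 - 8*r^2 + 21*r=-5*r^3 - 19*r^2 + 210*r - 216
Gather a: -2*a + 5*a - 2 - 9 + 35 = 3*a + 24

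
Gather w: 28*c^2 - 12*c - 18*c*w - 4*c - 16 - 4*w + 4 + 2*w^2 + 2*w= 28*c^2 - 16*c + 2*w^2 + w*(-18*c - 2) - 12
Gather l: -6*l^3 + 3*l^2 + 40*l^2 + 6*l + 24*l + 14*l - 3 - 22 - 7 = -6*l^3 + 43*l^2 + 44*l - 32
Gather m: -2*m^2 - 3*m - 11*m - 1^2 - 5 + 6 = -2*m^2 - 14*m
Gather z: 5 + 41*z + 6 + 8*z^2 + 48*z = 8*z^2 + 89*z + 11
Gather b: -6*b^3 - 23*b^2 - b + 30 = -6*b^3 - 23*b^2 - b + 30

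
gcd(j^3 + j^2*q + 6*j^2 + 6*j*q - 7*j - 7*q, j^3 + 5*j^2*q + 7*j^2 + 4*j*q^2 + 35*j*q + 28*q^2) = j^2 + j*q + 7*j + 7*q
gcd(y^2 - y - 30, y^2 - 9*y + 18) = y - 6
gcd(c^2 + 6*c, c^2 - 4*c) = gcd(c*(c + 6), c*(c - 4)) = c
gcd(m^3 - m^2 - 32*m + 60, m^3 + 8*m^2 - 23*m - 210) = m^2 + m - 30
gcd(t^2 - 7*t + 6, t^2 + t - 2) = t - 1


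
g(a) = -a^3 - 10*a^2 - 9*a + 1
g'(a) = -3*a^2 - 20*a - 9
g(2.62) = -109.21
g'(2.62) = -81.99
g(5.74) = -569.26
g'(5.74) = -222.64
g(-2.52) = -23.82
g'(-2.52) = 22.35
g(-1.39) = -3.13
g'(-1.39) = 13.00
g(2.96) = -139.19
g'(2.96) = -94.48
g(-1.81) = -9.54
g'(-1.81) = 17.37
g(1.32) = -30.60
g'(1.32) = -40.63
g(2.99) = -142.04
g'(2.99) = -95.62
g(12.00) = -3275.00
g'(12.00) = -681.00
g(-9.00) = 1.00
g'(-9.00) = -72.00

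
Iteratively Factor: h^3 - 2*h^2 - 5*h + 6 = (h - 1)*(h^2 - h - 6) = (h - 3)*(h - 1)*(h + 2)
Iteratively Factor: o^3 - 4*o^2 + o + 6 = (o + 1)*(o^2 - 5*o + 6) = (o - 2)*(o + 1)*(o - 3)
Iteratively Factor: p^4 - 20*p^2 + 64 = (p - 2)*(p^3 + 2*p^2 - 16*p - 32) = (p - 2)*(p + 4)*(p^2 - 2*p - 8) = (p - 4)*(p - 2)*(p + 4)*(p + 2)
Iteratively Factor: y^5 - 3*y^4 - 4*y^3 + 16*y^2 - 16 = (y + 1)*(y^4 - 4*y^3 + 16*y - 16) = (y - 2)*(y + 1)*(y^3 - 2*y^2 - 4*y + 8) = (y - 2)*(y + 1)*(y + 2)*(y^2 - 4*y + 4) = (y - 2)^2*(y + 1)*(y + 2)*(y - 2)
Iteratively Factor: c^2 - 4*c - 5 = (c + 1)*(c - 5)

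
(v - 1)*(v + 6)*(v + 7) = v^3 + 12*v^2 + 29*v - 42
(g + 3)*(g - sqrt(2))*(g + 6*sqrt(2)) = g^3 + 3*g^2 + 5*sqrt(2)*g^2 - 12*g + 15*sqrt(2)*g - 36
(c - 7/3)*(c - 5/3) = c^2 - 4*c + 35/9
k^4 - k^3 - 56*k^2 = k^2*(k - 8)*(k + 7)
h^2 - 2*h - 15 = (h - 5)*(h + 3)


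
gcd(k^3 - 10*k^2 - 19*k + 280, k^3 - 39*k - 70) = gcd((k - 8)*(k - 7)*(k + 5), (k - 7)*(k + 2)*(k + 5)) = k^2 - 2*k - 35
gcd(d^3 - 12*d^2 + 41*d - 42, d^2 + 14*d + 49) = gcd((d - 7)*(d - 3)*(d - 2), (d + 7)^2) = 1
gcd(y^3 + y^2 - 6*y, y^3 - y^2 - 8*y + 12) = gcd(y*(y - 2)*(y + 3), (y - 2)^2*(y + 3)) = y^2 + y - 6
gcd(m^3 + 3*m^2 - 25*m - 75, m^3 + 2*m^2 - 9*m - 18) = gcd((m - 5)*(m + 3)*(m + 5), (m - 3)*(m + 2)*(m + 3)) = m + 3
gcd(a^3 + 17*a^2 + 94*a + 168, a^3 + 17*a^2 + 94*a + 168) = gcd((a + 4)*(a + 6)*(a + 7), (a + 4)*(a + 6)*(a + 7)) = a^3 + 17*a^2 + 94*a + 168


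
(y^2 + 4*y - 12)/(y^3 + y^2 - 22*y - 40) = (y^2 + 4*y - 12)/(y^3 + y^2 - 22*y - 40)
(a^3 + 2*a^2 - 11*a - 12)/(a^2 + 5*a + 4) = a - 3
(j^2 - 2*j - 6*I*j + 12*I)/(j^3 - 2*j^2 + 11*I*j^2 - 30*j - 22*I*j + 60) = (j - 6*I)/(j^2 + 11*I*j - 30)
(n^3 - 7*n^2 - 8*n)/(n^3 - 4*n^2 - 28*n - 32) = n*(n + 1)/(n^2 + 4*n + 4)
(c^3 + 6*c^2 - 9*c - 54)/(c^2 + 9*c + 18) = c - 3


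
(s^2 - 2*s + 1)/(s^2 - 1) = (s - 1)/(s + 1)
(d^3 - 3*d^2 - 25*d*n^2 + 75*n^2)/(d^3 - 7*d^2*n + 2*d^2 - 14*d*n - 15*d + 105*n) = (d^2 - 25*n^2)/(d^2 - 7*d*n + 5*d - 35*n)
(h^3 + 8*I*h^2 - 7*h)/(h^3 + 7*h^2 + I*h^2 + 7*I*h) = (h + 7*I)/(h + 7)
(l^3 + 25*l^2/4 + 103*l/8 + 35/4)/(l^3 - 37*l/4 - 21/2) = (8*l^2 + 34*l + 35)/(2*(4*l^2 - 8*l - 21))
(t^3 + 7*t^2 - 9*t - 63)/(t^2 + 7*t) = t - 9/t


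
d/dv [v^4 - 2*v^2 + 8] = 4*v*(v^2 - 1)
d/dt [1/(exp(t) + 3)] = -exp(t)/(exp(t) + 3)^2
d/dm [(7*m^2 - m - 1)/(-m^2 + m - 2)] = 3*(2*m^2 - 10*m + 1)/(m^4 - 2*m^3 + 5*m^2 - 4*m + 4)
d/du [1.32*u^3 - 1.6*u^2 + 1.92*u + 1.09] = 3.96*u^2 - 3.2*u + 1.92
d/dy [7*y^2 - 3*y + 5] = 14*y - 3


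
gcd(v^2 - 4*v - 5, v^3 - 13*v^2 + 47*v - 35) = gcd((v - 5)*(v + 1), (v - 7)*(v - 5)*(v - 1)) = v - 5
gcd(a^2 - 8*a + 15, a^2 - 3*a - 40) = 1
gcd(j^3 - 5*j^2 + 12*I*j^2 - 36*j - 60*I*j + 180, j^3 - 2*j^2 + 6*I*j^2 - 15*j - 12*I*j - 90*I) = j^2 + j*(-5 + 6*I) - 30*I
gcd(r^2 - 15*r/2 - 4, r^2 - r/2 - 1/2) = r + 1/2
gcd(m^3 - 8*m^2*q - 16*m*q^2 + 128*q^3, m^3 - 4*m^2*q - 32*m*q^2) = -m^2 + 4*m*q + 32*q^2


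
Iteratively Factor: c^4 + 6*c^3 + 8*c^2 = (c)*(c^3 + 6*c^2 + 8*c) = c*(c + 4)*(c^2 + 2*c) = c*(c + 2)*(c + 4)*(c)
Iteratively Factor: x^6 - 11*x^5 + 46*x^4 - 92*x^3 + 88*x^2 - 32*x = (x - 2)*(x^5 - 9*x^4 + 28*x^3 - 36*x^2 + 16*x) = x*(x - 2)*(x^4 - 9*x^3 + 28*x^2 - 36*x + 16) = x*(x - 2)^2*(x^3 - 7*x^2 + 14*x - 8) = x*(x - 2)^2*(x - 1)*(x^2 - 6*x + 8) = x*(x - 4)*(x - 2)^2*(x - 1)*(x - 2)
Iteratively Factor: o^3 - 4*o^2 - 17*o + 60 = (o + 4)*(o^2 - 8*o + 15) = (o - 5)*(o + 4)*(o - 3)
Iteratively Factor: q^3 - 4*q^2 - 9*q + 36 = (q + 3)*(q^2 - 7*q + 12) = (q - 3)*(q + 3)*(q - 4)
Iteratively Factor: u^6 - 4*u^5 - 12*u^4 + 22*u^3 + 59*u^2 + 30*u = (u - 3)*(u^5 - u^4 - 15*u^3 - 23*u^2 - 10*u) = (u - 3)*(u + 2)*(u^4 - 3*u^3 - 9*u^2 - 5*u) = (u - 3)*(u + 1)*(u + 2)*(u^3 - 4*u^2 - 5*u) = u*(u - 3)*(u + 1)*(u + 2)*(u^2 - 4*u - 5) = u*(u - 3)*(u + 1)^2*(u + 2)*(u - 5)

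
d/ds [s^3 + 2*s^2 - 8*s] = 3*s^2 + 4*s - 8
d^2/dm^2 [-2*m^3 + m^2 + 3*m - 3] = 2 - 12*m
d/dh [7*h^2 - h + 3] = 14*h - 1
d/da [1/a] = -1/a^2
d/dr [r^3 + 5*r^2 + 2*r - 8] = 3*r^2 + 10*r + 2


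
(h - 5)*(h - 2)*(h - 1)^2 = h^4 - 9*h^3 + 25*h^2 - 27*h + 10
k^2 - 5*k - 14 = (k - 7)*(k + 2)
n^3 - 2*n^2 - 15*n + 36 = (n - 3)^2*(n + 4)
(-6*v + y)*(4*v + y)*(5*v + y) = -120*v^3 - 34*v^2*y + 3*v*y^2 + y^3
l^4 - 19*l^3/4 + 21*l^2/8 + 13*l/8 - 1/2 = (l - 4)*(l - 1)*(l - 1/4)*(l + 1/2)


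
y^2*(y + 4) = y^3 + 4*y^2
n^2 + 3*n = n*(n + 3)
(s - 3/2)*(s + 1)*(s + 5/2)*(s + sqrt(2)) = s^4 + sqrt(2)*s^3 + 2*s^3 - 11*s^2/4 + 2*sqrt(2)*s^2 - 11*sqrt(2)*s/4 - 15*s/4 - 15*sqrt(2)/4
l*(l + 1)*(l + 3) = l^3 + 4*l^2 + 3*l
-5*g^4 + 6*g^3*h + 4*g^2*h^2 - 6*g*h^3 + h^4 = (-5*g + h)*(-g + h)^2*(g + h)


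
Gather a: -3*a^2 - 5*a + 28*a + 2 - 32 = -3*a^2 + 23*a - 30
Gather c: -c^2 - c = -c^2 - c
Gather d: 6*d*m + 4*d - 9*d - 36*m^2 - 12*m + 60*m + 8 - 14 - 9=d*(6*m - 5) - 36*m^2 + 48*m - 15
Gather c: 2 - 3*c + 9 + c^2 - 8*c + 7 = c^2 - 11*c + 18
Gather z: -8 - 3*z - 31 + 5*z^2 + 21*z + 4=5*z^2 + 18*z - 35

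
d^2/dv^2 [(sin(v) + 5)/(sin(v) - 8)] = 13*(-8*sin(v) + cos(v)^2 + 1)/(sin(v) - 8)^3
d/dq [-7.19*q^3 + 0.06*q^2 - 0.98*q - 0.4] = -21.57*q^2 + 0.12*q - 0.98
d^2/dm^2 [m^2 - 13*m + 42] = 2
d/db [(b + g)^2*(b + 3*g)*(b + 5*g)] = 4*b^3 + 30*b^2*g + 64*b*g^2 + 38*g^3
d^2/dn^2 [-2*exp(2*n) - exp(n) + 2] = (-8*exp(n) - 1)*exp(n)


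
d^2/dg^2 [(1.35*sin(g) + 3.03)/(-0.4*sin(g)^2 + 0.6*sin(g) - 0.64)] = (0.216*sin(g)^5 + 2.2632*sin(g)^4 - 4.6872*sin(g)^3 - 4.40232*sin(g)^2 + 8.15328*sin(g) - 1.66704)/(0.4*sin(g)^2 - 0.6*sin(g) + 0.64)^3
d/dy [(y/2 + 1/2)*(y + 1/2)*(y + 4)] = 3*y^2/2 + 11*y/2 + 13/4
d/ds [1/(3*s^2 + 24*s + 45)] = 2*(-s - 4)/(3*(s^2 + 8*s + 15)^2)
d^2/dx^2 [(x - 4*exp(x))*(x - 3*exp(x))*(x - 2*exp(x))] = -9*x^2*exp(x) + 104*x*exp(2*x) - 36*x*exp(x) + 6*x - 216*exp(3*x) + 104*exp(2*x) - 18*exp(x)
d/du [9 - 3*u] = -3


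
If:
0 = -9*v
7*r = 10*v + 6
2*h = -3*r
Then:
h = -9/7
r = 6/7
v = 0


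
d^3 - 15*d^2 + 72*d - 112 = (d - 7)*(d - 4)^2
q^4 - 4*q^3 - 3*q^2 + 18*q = q*(q - 3)^2*(q + 2)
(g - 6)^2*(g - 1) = g^3 - 13*g^2 + 48*g - 36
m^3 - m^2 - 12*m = m*(m - 4)*(m + 3)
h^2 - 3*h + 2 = (h - 2)*(h - 1)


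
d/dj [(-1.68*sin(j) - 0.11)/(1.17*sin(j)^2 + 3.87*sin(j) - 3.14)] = (1.9656*sin(j)^2 + 0.2574*sin(j) + 5.7009)*cos(j)/(1.3689*sin(j)^4 + 9.0558*sin(j)^3 + 7.6293*sin(j)^2 - 24.3036*sin(j) + 9.8596)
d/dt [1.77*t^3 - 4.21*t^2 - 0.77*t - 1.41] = 5.31*t^2 - 8.42*t - 0.77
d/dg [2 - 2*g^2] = -4*g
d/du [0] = 0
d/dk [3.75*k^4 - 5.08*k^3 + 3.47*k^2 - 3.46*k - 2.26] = 15.0*k^3 - 15.24*k^2 + 6.94*k - 3.46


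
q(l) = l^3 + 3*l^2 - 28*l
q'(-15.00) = 557.00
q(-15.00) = -2280.00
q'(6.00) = 116.00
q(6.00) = 156.00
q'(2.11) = -1.98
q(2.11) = -36.33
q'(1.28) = -15.40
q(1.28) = -28.83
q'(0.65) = -22.83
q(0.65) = -16.66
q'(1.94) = -5.07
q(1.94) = -35.73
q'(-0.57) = -30.45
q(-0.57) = 16.75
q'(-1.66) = -29.69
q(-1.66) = 50.17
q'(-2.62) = -23.13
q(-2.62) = 75.97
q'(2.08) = -2.54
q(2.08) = -36.26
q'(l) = 3*l^2 + 6*l - 28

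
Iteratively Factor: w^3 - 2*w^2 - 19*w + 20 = (w - 5)*(w^2 + 3*w - 4) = (w - 5)*(w + 4)*(w - 1)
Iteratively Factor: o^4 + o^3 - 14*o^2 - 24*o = (o)*(o^3 + o^2 - 14*o - 24) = o*(o + 3)*(o^2 - 2*o - 8) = o*(o - 4)*(o + 3)*(o + 2)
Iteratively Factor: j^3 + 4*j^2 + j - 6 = (j - 1)*(j^2 + 5*j + 6) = (j - 1)*(j + 2)*(j + 3)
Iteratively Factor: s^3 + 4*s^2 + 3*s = (s + 3)*(s^2 + s) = (s + 1)*(s + 3)*(s)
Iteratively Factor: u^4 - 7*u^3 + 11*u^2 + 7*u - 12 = (u + 1)*(u^3 - 8*u^2 + 19*u - 12) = (u - 3)*(u + 1)*(u^2 - 5*u + 4) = (u - 3)*(u - 1)*(u + 1)*(u - 4)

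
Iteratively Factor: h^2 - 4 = (h - 2)*(h + 2)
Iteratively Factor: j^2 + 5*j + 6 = (j + 2)*(j + 3)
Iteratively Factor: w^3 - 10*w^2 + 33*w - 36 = (w - 3)*(w^2 - 7*w + 12) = (w - 4)*(w - 3)*(w - 3)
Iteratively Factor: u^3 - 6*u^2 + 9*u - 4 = (u - 4)*(u^2 - 2*u + 1) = (u - 4)*(u - 1)*(u - 1)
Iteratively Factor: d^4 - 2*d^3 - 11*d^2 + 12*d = (d - 1)*(d^3 - d^2 - 12*d) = (d - 4)*(d - 1)*(d^2 + 3*d) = d*(d - 4)*(d - 1)*(d + 3)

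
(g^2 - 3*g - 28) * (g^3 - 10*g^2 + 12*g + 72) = g^5 - 13*g^4 + 14*g^3 + 316*g^2 - 552*g - 2016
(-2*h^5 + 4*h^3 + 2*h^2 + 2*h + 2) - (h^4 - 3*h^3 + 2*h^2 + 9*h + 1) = -2*h^5 - h^4 + 7*h^3 - 7*h + 1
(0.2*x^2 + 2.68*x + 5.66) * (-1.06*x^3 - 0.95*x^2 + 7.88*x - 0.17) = -0.212*x^5 - 3.0308*x^4 - 6.9696*x^3 + 15.7074*x^2 + 44.1452*x - 0.9622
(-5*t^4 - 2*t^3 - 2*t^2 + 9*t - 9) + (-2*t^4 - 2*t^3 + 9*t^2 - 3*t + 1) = -7*t^4 - 4*t^3 + 7*t^2 + 6*t - 8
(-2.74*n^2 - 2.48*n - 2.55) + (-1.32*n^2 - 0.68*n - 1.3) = -4.06*n^2 - 3.16*n - 3.85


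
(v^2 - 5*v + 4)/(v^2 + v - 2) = (v - 4)/(v + 2)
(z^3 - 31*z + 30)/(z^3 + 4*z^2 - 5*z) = (z^2 + z - 30)/(z*(z + 5))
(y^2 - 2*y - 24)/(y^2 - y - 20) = (y - 6)/(y - 5)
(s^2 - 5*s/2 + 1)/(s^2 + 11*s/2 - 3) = (s - 2)/(s + 6)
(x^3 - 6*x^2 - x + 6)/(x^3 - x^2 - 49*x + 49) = (x^2 - 5*x - 6)/(x^2 - 49)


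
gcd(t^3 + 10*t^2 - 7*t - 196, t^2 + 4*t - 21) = t + 7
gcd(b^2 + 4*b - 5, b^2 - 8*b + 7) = b - 1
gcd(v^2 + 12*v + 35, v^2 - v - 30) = v + 5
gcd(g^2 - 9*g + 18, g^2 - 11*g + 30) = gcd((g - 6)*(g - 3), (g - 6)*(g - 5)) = g - 6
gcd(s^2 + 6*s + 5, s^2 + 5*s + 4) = s + 1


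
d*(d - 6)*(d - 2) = d^3 - 8*d^2 + 12*d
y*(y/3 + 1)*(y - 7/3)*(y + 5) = y^4/3 + 17*y^3/9 - 11*y^2/9 - 35*y/3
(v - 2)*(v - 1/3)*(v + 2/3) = v^3 - 5*v^2/3 - 8*v/9 + 4/9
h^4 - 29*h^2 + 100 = (h - 5)*(h - 2)*(h + 2)*(h + 5)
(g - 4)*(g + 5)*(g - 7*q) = g^3 - 7*g^2*q + g^2 - 7*g*q - 20*g + 140*q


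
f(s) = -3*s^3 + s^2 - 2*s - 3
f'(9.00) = -713.00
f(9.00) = -2127.00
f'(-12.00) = -1322.00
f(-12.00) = 5349.00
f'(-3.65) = -129.20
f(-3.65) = 163.50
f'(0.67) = -4.70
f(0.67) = -4.79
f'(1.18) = -12.17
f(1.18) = -8.90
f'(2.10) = -37.49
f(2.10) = -30.57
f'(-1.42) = -22.99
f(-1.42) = 10.45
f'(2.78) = -66.00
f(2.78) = -65.29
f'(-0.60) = -6.44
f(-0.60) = -0.79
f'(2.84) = -68.91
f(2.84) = -69.33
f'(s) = -9*s^2 + 2*s - 2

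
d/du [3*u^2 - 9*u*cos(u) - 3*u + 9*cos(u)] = 9*u*sin(u) + 6*u - 9*sqrt(2)*sin(u + pi/4) - 3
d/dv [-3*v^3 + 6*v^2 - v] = -9*v^2 + 12*v - 1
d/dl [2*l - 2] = 2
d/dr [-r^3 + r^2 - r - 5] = -3*r^2 + 2*r - 1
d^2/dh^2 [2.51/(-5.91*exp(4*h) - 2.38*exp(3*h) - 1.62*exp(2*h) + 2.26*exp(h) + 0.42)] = (-2.51*(23.64*exp(3*h) + 7.14*exp(2*h) + 3.24*exp(h) - 2.26)*(47.28*exp(3*h) + 14.28*exp(2*h) + 6.48*exp(h) - 4.52)*exp(h) + (237.3456*exp(3*h) + 53.7642*exp(2*h) + 16.2648*exp(h) - 5.6726)*(5.91*exp(4*h) + 2.38*exp(3*h) + 1.62*exp(2*h) - 2.26*exp(h) - 0.42))*exp(h)/(5.91*exp(4*h) + 2.38*exp(3*h) + 1.62*exp(2*h) - 2.26*exp(h) - 0.42)^3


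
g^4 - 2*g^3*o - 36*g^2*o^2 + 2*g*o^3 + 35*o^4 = (g - 7*o)*(g - o)*(g + o)*(g + 5*o)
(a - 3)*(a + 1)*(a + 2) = a^3 - 7*a - 6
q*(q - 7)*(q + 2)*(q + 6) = q^4 + q^3 - 44*q^2 - 84*q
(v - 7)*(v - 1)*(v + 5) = v^3 - 3*v^2 - 33*v + 35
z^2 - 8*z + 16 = (z - 4)^2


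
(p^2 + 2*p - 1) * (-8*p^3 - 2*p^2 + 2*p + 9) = -8*p^5 - 18*p^4 + 6*p^3 + 15*p^2 + 16*p - 9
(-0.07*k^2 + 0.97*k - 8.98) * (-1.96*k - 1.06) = 0.1372*k^3 - 1.827*k^2 + 16.5726*k + 9.5188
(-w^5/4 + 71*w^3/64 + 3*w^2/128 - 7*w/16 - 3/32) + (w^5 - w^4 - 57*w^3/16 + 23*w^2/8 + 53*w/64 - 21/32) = 3*w^5/4 - w^4 - 157*w^3/64 + 371*w^2/128 + 25*w/64 - 3/4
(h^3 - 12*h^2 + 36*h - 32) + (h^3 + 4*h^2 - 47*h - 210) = 2*h^3 - 8*h^2 - 11*h - 242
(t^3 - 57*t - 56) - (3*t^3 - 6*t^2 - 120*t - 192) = -2*t^3 + 6*t^2 + 63*t + 136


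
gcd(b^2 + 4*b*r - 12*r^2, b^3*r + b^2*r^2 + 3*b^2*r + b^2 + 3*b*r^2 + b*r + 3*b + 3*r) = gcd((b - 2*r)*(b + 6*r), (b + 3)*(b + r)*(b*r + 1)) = 1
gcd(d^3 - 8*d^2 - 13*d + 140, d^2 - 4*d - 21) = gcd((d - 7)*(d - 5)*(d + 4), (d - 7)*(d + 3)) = d - 7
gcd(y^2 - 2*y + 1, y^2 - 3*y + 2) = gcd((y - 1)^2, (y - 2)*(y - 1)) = y - 1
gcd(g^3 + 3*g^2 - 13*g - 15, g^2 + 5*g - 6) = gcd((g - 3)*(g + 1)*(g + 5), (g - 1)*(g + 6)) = 1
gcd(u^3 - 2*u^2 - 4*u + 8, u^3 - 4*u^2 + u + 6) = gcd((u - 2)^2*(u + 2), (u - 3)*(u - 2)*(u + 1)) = u - 2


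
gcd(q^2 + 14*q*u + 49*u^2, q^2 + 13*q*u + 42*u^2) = q + 7*u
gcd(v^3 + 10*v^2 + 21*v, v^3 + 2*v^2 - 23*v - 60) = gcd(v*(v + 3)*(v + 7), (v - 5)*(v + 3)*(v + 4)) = v + 3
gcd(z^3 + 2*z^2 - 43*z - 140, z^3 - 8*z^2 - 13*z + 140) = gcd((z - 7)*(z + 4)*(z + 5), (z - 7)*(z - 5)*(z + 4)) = z^2 - 3*z - 28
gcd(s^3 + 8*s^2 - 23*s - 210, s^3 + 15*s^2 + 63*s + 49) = s + 7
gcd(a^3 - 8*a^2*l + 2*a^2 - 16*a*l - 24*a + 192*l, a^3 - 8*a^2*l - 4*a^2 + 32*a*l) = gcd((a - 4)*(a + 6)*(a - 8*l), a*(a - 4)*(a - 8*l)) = a^2 - 8*a*l - 4*a + 32*l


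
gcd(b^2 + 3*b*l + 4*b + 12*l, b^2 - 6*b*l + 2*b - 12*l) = 1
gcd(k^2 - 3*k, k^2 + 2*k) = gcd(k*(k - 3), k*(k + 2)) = k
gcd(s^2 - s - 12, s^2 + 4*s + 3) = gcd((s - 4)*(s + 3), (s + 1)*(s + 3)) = s + 3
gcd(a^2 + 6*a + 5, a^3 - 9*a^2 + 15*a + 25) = a + 1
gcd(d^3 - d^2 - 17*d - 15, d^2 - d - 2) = d + 1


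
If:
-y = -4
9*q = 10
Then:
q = 10/9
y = 4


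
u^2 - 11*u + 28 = (u - 7)*(u - 4)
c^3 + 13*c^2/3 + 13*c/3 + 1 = (c + 1/3)*(c + 1)*(c + 3)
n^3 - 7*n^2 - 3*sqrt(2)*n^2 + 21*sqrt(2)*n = n*(n - 7)*(n - 3*sqrt(2))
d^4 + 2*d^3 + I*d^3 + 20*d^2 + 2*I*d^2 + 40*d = d*(d + 2)*(d - 4*I)*(d + 5*I)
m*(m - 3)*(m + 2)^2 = m^4 + m^3 - 8*m^2 - 12*m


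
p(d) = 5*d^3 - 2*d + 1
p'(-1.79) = 46.06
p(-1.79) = -24.10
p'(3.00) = 133.00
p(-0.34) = 1.48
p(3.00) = 130.00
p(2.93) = 120.91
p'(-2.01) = 58.60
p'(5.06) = 382.05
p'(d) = 15*d^2 - 2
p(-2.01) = -35.58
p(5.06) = 638.65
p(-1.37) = -9.12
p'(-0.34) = -0.27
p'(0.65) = 4.34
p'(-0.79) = 7.36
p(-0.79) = 0.11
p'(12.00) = 2158.00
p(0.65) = 1.07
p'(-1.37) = 26.15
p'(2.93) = 126.77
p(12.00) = 8617.00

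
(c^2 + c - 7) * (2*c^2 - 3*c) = 2*c^4 - c^3 - 17*c^2 + 21*c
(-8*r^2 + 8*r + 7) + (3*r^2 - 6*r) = -5*r^2 + 2*r + 7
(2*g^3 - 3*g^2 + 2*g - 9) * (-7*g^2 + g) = -14*g^5 + 23*g^4 - 17*g^3 + 65*g^2 - 9*g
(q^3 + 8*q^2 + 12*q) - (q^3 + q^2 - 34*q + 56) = 7*q^2 + 46*q - 56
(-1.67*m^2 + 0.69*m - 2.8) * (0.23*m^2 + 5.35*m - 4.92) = -0.3841*m^4 - 8.7758*m^3 + 11.2639*m^2 - 18.3748*m + 13.776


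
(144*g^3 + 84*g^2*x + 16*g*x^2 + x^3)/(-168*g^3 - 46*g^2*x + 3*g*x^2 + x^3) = (6*g + x)/(-7*g + x)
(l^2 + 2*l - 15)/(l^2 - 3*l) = (l + 5)/l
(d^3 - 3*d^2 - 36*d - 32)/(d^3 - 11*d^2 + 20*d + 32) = (d + 4)/(d - 4)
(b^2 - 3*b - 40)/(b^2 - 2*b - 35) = (b - 8)/(b - 7)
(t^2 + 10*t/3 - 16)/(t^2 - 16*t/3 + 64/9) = 3*(t + 6)/(3*t - 8)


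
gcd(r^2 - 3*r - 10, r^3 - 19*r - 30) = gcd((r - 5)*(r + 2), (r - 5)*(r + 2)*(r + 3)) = r^2 - 3*r - 10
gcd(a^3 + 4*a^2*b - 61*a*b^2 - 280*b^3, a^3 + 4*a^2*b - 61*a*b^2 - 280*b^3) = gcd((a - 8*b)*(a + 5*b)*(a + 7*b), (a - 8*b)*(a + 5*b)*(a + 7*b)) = a^3 + 4*a^2*b - 61*a*b^2 - 280*b^3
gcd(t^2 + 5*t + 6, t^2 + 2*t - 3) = t + 3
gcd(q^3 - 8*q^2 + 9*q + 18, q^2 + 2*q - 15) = q - 3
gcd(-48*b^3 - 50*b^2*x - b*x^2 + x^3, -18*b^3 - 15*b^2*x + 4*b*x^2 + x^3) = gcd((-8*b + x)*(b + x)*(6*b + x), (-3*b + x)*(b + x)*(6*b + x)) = 6*b^2 + 7*b*x + x^2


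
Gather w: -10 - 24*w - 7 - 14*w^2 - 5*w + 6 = -14*w^2 - 29*w - 11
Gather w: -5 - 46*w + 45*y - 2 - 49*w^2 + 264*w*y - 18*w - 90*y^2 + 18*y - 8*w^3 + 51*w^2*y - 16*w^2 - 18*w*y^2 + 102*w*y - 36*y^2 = -8*w^3 + w^2*(51*y - 65) + w*(-18*y^2 + 366*y - 64) - 126*y^2 + 63*y - 7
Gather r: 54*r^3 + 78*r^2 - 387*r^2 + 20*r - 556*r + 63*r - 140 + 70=54*r^3 - 309*r^2 - 473*r - 70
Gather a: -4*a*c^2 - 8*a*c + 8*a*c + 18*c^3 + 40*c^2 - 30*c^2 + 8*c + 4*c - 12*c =-4*a*c^2 + 18*c^3 + 10*c^2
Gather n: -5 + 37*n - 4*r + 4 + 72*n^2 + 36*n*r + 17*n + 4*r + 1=72*n^2 + n*(36*r + 54)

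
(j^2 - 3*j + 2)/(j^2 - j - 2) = (j - 1)/(j + 1)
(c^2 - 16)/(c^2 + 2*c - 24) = (c + 4)/(c + 6)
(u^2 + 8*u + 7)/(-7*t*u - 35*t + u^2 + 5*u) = (-u^2 - 8*u - 7)/(7*t*u + 35*t - u^2 - 5*u)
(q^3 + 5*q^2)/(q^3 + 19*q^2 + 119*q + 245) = q^2/(q^2 + 14*q + 49)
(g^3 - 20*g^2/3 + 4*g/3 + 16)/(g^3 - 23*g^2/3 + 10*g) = (3*g^2 - 2*g - 8)/(g*(3*g - 5))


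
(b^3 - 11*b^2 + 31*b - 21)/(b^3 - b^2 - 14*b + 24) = (b^2 - 8*b + 7)/(b^2 + 2*b - 8)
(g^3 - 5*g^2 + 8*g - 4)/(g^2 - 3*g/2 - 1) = 2*(g^2 - 3*g + 2)/(2*g + 1)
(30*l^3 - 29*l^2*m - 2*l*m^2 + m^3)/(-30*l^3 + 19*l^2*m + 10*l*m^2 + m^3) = (-6*l + m)/(6*l + m)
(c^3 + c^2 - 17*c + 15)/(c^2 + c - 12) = (c^2 + 4*c - 5)/(c + 4)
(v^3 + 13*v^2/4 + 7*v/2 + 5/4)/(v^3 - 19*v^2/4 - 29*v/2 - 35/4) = (v + 1)/(v - 7)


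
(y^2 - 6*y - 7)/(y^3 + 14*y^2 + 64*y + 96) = (y^2 - 6*y - 7)/(y^3 + 14*y^2 + 64*y + 96)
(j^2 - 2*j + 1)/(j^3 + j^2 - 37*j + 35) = (j - 1)/(j^2 + 2*j - 35)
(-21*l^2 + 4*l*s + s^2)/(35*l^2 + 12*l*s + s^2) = (-3*l + s)/(5*l + s)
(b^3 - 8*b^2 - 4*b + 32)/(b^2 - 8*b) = b - 4/b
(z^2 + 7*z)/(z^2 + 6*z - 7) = z/(z - 1)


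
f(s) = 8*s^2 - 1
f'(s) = 16*s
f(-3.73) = 110.30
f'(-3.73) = -59.68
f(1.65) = 20.78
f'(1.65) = 26.40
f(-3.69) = 107.93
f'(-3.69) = -59.04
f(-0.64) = 2.28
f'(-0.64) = -10.24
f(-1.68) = 21.58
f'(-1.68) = -26.88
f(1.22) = 10.91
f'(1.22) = 19.52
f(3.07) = 74.40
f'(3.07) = 49.12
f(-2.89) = 65.82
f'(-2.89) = -46.24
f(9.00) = 647.00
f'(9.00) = 144.00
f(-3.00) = 71.00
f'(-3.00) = -48.00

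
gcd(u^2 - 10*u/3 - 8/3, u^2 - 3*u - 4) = u - 4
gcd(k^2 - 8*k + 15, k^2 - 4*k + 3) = k - 3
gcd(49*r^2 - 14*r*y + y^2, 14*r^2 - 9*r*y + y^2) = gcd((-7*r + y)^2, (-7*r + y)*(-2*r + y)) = -7*r + y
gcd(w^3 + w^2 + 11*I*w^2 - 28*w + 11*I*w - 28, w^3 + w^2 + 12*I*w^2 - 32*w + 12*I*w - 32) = w^2 + w*(1 + 4*I) + 4*I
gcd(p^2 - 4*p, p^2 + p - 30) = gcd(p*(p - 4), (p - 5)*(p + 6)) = 1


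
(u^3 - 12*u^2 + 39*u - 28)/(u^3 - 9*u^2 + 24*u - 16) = (u - 7)/(u - 4)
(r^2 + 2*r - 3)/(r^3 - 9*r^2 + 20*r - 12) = (r + 3)/(r^2 - 8*r + 12)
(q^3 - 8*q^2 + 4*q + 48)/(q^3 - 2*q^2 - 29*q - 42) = (q^2 - 10*q + 24)/(q^2 - 4*q - 21)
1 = 1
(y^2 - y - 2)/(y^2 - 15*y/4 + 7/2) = 4*(y + 1)/(4*y - 7)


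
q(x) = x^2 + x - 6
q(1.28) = -3.08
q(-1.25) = -5.69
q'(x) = 2*x + 1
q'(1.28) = 3.56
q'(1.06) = 3.12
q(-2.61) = -1.80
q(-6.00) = 24.00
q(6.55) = 43.45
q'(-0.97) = -0.94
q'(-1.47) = -1.94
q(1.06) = -3.82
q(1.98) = -0.10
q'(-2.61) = -4.22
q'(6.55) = 14.10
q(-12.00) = 126.00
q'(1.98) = 4.96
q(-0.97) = -6.03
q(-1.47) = -5.31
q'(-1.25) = -1.50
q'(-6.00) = -11.00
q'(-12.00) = -23.00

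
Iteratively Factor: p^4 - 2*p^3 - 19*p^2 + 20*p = (p - 1)*(p^3 - p^2 - 20*p) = (p - 1)*(p + 4)*(p^2 - 5*p) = (p - 5)*(p - 1)*(p + 4)*(p)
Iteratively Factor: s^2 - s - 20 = (s - 5)*(s + 4)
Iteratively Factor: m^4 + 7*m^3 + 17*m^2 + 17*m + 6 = (m + 3)*(m^3 + 4*m^2 + 5*m + 2) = (m + 1)*(m + 3)*(m^2 + 3*m + 2) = (m + 1)^2*(m + 3)*(m + 2)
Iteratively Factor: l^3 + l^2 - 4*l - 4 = (l + 1)*(l^2 - 4) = (l - 2)*(l + 1)*(l + 2)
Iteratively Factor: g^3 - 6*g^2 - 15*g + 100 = (g - 5)*(g^2 - g - 20) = (g - 5)^2*(g + 4)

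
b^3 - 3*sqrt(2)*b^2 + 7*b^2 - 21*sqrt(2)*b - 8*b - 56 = (b + 7)*(b - 4*sqrt(2))*(b + sqrt(2))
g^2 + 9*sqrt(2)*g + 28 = (g + 2*sqrt(2))*(g + 7*sqrt(2))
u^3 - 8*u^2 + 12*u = u*(u - 6)*(u - 2)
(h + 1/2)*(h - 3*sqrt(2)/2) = h^2 - 3*sqrt(2)*h/2 + h/2 - 3*sqrt(2)/4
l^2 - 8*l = l*(l - 8)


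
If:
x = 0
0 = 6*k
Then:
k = 0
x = 0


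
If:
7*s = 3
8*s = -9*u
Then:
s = 3/7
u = -8/21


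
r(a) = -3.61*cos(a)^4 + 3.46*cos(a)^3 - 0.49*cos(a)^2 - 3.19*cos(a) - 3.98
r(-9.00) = -6.59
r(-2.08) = -3.15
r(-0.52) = -6.90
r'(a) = 14.44*sin(a)*cos(a)^3 - 10.38*sin(a)*cos(a)^2 + 0.98*sin(a)*cos(a) + 3.19*sin(a)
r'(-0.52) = -2.81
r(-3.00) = -8.13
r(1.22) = -5.04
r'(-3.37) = -4.75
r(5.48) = -6.11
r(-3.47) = -7.23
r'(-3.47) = -6.22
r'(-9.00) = 7.11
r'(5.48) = -2.66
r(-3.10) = -8.33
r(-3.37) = -7.78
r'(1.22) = 2.71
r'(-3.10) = 0.94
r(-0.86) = -5.96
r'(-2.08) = 1.25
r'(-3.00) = 3.10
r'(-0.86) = -2.59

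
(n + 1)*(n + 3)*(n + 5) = n^3 + 9*n^2 + 23*n + 15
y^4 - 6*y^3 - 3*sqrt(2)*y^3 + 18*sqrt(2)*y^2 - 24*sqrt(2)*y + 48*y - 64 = (y - 4)*(y - 2)*(y - 4*sqrt(2))*(y + sqrt(2))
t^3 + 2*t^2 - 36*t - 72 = (t - 6)*(t + 2)*(t + 6)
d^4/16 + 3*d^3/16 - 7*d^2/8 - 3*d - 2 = (d/4 + 1/4)*(d/4 + 1/2)*(d - 4)*(d + 4)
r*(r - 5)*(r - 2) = r^3 - 7*r^2 + 10*r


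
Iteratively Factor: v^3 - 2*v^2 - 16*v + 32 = (v + 4)*(v^2 - 6*v + 8) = (v - 4)*(v + 4)*(v - 2)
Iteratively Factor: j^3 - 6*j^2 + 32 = (j + 2)*(j^2 - 8*j + 16) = (j - 4)*(j + 2)*(j - 4)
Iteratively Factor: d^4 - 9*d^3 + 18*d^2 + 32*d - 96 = (d - 3)*(d^3 - 6*d^2 + 32) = (d - 4)*(d - 3)*(d^2 - 2*d - 8) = (d - 4)*(d - 3)*(d + 2)*(d - 4)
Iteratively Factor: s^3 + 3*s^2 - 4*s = (s)*(s^2 + 3*s - 4) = s*(s - 1)*(s + 4)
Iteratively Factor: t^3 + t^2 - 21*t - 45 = (t - 5)*(t^2 + 6*t + 9) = (t - 5)*(t + 3)*(t + 3)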